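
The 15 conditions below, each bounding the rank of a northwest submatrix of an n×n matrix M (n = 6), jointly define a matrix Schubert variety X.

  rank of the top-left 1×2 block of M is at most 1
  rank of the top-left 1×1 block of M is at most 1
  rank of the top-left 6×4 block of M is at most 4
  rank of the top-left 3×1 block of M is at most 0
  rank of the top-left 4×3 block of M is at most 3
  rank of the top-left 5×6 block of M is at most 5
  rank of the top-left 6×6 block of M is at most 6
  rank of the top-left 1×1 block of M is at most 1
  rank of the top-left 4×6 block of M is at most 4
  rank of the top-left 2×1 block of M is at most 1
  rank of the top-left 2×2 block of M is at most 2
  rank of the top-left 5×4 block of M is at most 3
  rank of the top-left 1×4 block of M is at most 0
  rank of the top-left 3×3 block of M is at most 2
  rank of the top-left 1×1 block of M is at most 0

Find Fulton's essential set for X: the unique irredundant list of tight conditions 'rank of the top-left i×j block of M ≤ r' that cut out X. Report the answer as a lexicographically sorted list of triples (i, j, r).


Reconstructing r_w from the 15 given conditions:

  row 1: 0  0  0  0  1  1
  row 2: 0  1  1  1  2  2
  row 3: 0  1  2  2  3  3
  row 4: 1  2  3  3  4  4
  row 5: 1  2  3  3  4  5
  row 6: 1  2  3  4  5  6

second differences of R give the permutation w = (5, 2, 3, 1, 6, 4).

Fulton essential set (3 of the 7 Rothe cells):

[(1, 4, 0), (3, 1, 0), (5, 4, 3)]


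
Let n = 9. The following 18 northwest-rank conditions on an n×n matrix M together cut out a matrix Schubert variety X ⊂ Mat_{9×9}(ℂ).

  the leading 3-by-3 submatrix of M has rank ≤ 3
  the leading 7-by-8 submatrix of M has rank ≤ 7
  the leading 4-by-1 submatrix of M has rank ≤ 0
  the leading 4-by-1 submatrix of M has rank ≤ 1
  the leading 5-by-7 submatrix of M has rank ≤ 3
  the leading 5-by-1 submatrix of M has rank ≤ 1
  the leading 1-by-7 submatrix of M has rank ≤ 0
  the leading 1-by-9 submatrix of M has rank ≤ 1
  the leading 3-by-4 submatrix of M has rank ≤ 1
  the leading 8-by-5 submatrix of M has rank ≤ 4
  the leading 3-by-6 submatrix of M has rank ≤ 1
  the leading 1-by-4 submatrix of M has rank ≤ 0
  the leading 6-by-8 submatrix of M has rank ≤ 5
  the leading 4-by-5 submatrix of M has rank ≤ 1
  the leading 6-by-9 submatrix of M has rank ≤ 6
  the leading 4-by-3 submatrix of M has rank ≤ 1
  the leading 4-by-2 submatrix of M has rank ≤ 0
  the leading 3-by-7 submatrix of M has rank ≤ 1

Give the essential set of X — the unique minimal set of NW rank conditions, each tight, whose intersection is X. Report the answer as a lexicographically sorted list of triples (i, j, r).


Reconstructing r_w from the 18 given conditions:

  i=1: 0 | 0 | 0 | 0 | 0 | 0 | 0 | 1 | 1
  i=2: 0 | 0 | 1 | 1 | 1 | 1 | 1 | 2 | 2
  i=3: 0 | 0 | 1 | 1 | 1 | 1 | 1 | 2 | 3
  i=4: 0 | 0 | 1 | 1 | 1 | 2 | 2 | 3 | 4
  i=5: 1 | 1 | 2 | 2 | 2 | 3 | 3 | 4 | 5
  i=6: 1 | 2 | 3 | 3 | 3 | 4 | 4 | 5 | 6
  i=7: 1 | 2 | 3 | 4 | 4 | 5 | 5 | 6 | 7
  i=8: 1 | 2 | 3 | 4 | 4 | 5 | 6 | 7 | 8
  i=9: 1 | 2 | 3 | 4 | 5 | 6 | 7 | 8 | 9

reading off 1-entries of Δ²R: w = (8, 3, 9, 6, 1, 2, 4, 7, 5).

Rothe diagram D(w) (20 cells), 5 SE-corners (essential conditions):

[(1, 7, 0), (3, 7, 1), (4, 2, 0), (4, 5, 1), (8, 5, 4)]


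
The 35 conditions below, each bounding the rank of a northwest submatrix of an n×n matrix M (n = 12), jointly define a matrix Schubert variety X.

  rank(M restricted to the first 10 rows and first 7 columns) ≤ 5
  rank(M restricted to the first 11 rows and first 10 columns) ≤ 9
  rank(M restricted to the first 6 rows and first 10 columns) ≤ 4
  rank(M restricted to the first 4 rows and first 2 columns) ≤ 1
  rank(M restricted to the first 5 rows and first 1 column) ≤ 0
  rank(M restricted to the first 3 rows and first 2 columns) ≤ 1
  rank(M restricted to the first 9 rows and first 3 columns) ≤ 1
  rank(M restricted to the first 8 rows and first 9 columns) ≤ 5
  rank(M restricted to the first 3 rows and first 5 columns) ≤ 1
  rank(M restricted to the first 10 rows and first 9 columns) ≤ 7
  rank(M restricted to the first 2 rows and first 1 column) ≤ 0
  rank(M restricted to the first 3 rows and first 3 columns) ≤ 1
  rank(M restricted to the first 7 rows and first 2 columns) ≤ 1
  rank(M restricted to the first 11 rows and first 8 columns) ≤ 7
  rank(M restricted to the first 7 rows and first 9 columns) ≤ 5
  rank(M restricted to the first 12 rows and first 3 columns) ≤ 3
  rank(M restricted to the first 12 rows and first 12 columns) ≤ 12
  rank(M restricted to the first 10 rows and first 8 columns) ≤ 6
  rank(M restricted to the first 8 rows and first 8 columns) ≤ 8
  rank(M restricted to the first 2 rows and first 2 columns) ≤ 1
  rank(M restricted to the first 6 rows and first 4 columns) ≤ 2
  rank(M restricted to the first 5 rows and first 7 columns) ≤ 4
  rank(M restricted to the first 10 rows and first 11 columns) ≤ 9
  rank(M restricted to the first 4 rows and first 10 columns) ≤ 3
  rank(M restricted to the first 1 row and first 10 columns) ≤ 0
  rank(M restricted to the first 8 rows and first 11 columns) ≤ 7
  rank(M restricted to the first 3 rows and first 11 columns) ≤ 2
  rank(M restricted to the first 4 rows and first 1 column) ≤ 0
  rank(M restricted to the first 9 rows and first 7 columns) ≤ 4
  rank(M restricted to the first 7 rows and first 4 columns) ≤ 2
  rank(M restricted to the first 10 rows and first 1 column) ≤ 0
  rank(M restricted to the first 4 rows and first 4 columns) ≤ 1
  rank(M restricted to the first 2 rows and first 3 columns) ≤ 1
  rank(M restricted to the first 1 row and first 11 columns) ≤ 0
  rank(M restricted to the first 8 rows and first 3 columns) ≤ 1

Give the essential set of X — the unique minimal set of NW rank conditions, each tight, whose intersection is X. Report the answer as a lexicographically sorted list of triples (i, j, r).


Reconstructing r_w from the 35 given conditions:

  R[1]: 0 | 0 | 0 | 0 | 0 | 0 | 0 | 0 | 0 | 0 | 0 | 1
  R[2]: 0 | 1 | 1 | 1 | 1 | 1 | 1 | 1 | 1 | 1 | 1 | 2
  R[3]: 0 | 1 | 1 | 1 | 1 | 2 | 2 | 2 | 2 | 2 | 2 | 3
  R[4]: 0 | 1 | 1 | 1 | 2 | 3 | 3 | 3 | 3 | 3 | 3 | 4
  R[5]: 0 | 1 | 1 | 2 | 3 | 4 | 4 | 4 | 4 | 4 | 4 | 5
  R[6]: 0 | 1 | 1 | 2 | 3 | 4 | 4 | 4 | 4 | 4 | 5 | 6
  R[7]: 0 | 1 | 1 | 2 | 3 | 4 | 4 | 5 | 5 | 5 | 6 | 7
  R[8]: 0 | 1 | 1 | 2 | 3 | 4 | 4 | 5 | 5 | 6 | 7 | 8
  R[9]: 0 | 1 | 1 | 2 | 3 | 4 | 4 | 5 | 6 | 7 | 8 | 9
  R[10]: 0 | 1 | 2 | 3 | 4 | 5 | 5 | 6 | 7 | 8 | 9 | 10
  R[11]: 1 | 2 | 3 | 4 | 5 | 6 | 6 | 7 | 8 | 9 | 10 | 11
  R[12]: 1 | 2 | 3 | 4 | 5 | 6 | 7 | 8 | 9 | 10 | 11 | 12

second differences of R give the permutation w = (12, 2, 6, 5, 4, 11, 8, 10, 9, 3, 1, 7).

D(w) has 38 cells with 8 SE-corners; essential set:

[(1, 11, 0), (3, 5, 1), (4, 4, 1), (6, 10, 4), (8, 9, 5), (9, 3, 1), (9, 7, 4), (10, 1, 0)]


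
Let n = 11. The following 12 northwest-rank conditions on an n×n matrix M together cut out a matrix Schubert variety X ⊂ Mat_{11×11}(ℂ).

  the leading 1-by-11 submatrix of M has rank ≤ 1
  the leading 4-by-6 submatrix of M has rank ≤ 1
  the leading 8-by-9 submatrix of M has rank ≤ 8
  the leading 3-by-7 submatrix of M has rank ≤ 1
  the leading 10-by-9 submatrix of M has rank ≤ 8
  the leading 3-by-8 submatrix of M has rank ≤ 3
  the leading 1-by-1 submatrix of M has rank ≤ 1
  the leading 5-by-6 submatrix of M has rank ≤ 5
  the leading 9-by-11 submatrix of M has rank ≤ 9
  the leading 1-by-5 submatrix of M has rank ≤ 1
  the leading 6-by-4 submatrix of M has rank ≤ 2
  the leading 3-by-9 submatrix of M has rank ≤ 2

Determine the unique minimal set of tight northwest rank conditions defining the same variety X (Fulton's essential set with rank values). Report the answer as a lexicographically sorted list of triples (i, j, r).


Reconstructing r_w from the 12 given conditions:

  i=1: 1 1 1 1 1 1 1 1 1 1 1
  i=2: 1 1 1 1 1 1 1 2 2 2 2
  i=3: 1 1 1 1 1 1 1 2 2 3 3
  i=4: 1 1 1 1 1 1 2 3 3 4 4
  i=5: 1 2 2 2 2 2 3 4 4 5 5
  i=6: 1 2 2 2 3 3 4 5 5 6 6
  i=7: 1 2 3 3 4 4 5 6 6 7 7
  i=8: 1 2 3 4 5 5 6 7 7 8 8
  i=9: 1 2 3 4 5 6 7 8 8 9 9
  i=10: 1 2 3 4 5 6 7 8 8 9 10
  i=11: 1 2 3 4 5 6 7 8 9 10 11

second differences of R give the permutation w = (1, 8, 10, 7, 2, 5, 3, 4, 6, 11, 9).

|D(w)|=21, |Ess(w)|=5:

[(3, 7, 1), (3, 9, 2), (4, 6, 1), (6, 4, 2), (10, 9, 8)]


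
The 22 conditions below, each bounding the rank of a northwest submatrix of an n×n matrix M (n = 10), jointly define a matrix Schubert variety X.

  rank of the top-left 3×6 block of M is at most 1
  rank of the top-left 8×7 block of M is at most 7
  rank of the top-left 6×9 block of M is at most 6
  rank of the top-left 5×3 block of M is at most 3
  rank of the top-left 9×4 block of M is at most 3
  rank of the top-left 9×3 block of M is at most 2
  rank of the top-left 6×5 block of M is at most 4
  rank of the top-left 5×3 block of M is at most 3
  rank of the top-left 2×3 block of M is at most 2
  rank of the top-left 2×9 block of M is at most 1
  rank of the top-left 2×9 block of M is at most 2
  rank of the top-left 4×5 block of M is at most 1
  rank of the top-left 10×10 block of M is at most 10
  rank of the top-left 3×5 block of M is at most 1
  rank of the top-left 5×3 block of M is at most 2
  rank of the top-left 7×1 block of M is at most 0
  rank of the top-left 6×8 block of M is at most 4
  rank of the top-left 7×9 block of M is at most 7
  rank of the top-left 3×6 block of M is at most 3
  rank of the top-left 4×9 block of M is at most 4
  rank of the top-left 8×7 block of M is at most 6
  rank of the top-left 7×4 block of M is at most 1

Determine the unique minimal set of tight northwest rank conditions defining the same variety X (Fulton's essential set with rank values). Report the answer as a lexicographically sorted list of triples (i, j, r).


Computing R[i][j] = min implied NW-rank bound (n=10, 22 conditions):

  row 1: 0 | 1 | 1 | 1 | 1 | 1 | 1 | 1 | 1 | 1
  row 2: 0 | 1 | 1 | 1 | 1 | 1 | 1 | 1 | 1 | 2
  row 3: 0 | 1 | 1 | 1 | 1 | 1 | 2 | 2 | 2 | 3
  row 4: 0 | 1 | 1 | 1 | 1 | 2 | 3 | 3 | 3 | 4
  row 5: 0 | 1 | 1 | 1 | 2 | 3 | 4 | 4 | 4 | 5
  row 6: 0 | 1 | 1 | 1 | 2 | 3 | 4 | 4 | 5 | 6
  row 7: 0 | 1 | 1 | 1 | 2 | 3 | 4 | 5 | 6 | 7
  row 8: 1 | 2 | 2 | 2 | 3 | 4 | 5 | 6 | 7 | 8
  row 9: 1 | 2 | 2 | 3 | 4 | 5 | 6 | 7 | 8 | 9
  row 10: 1 | 2 | 3 | 4 | 5 | 6 | 7 | 8 | 9 | 10

giving w = (2, 10, 7, 6, 5, 9, 8, 1, 4, 3) via Δ²R.

Fulton essential set (7 of the 29 Rothe cells):

[(2, 9, 1), (3, 6, 1), (4, 5, 1), (6, 8, 4), (7, 1, 0), (7, 4, 1), (9, 3, 2)]


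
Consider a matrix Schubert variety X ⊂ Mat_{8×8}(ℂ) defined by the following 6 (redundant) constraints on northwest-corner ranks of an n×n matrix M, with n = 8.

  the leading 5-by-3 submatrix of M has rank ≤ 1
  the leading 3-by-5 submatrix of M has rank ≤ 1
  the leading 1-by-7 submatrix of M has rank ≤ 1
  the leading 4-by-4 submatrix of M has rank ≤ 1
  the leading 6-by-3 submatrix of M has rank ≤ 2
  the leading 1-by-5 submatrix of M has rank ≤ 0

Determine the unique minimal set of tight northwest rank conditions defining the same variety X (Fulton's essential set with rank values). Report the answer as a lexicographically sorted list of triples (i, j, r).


Rank table r_w(8×8) implied by the 6 constraints:

  0, 0, 0, 0, 0, 1, 1, 1
  1, 1, 1, 1, 1, 2, 2, 2
  1, 1, 1, 1, 1, 2, 3, 3
  1, 1, 1, 1, 2, 3, 4, 4
  1, 1, 1, 2, 3, 4, 5, 5
  1, 2, 2, 3, 4, 5, 6, 6
  1, 2, 3, 4, 5, 6, 7, 7
  1, 2, 3, 4, 5, 6, 7, 8

second differences of R give the permutation w = (6, 1, 7, 5, 4, 2, 3, 8).

Fulton essential set (4 of the 14 Rothe cells):

[(1, 5, 0), (3, 5, 1), (4, 4, 1), (5, 3, 1)]


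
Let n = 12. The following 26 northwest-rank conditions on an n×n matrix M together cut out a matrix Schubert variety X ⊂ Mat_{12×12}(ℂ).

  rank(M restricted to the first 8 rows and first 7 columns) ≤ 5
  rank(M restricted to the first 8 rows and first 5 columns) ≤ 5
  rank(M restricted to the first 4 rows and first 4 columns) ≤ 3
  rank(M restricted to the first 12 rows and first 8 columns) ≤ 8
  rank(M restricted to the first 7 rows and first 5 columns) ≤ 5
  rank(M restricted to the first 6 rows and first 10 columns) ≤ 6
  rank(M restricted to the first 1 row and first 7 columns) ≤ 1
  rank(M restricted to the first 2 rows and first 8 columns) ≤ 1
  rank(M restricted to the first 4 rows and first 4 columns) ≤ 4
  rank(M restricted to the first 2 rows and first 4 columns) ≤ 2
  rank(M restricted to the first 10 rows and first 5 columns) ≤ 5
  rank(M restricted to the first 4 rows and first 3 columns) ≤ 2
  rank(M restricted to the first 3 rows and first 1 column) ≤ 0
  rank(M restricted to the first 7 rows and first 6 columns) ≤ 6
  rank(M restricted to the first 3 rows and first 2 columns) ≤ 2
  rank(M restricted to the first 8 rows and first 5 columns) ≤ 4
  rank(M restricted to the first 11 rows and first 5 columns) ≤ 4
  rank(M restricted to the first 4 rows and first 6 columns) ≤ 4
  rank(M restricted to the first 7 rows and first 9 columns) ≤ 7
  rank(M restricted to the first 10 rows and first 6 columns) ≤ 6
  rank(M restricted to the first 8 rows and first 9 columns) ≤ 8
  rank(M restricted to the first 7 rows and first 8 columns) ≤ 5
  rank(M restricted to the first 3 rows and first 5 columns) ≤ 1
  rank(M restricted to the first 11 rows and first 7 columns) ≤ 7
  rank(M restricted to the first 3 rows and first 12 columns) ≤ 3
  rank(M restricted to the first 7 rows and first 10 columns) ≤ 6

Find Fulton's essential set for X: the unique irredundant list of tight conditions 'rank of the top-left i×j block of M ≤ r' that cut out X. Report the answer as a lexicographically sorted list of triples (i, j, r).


Computing R[i][j] = min implied NW-rank bound (n=12, 26 conditions):

  0 | 1 | 1 | 1 | 1 | 1 | 1 | 1 | 1 | 1 | 1 | 1
  0 | 1 | 1 | 1 | 1 | 1 | 1 | 1 | 2 | 2 | 2 | 2
  0 | 1 | 1 | 1 | 1 | 2 | 2 | 2 | 3 | 3 | 3 | 3
  1 | 2 | 2 | 2 | 2 | 3 | 3 | 3 | 4 | 4 | 4 | 4
  1 | 2 | 3 | 3 | 3 | 4 | 4 | 4 | 5 | 5 | 5 | 5
  1 | 2 | 3 | 4 | 4 | 5 | 5 | 5 | 6 | 6 | 6 | 6
  1 | 2 | 3 | 4 | 4 | 5 | 5 | 5 | 6 | 6 | 7 | 7
  1 | 2 | 3 | 4 | 4 | 5 | 5 | 6 | 7 | 7 | 8 | 8
  1 | 2 | 3 | 4 | 4 | 5 | 6 | 7 | 8 | 8 | 9 | 9
  1 | 2 | 3 | 4 | 4 | 5 | 6 | 7 | 8 | 9 | 10 | 10
  1 | 2 | 3 | 4 | 4 | 5 | 6 | 7 | 8 | 9 | 10 | 11
  1 | 2 | 3 | 4 | 5 | 6 | 7 | 8 | 9 | 10 | 11 | 12

the unique w with this rank table is (2, 9, 6, 1, 3, 4, 11, 8, 7, 10, 12, 5).

Fulton essential set (7 of the 21 Rothe cells):

[(2, 8, 1), (3, 1, 0), (3, 5, 1), (7, 8, 5), (7, 10, 6), (8, 7, 5), (11, 5, 4)]


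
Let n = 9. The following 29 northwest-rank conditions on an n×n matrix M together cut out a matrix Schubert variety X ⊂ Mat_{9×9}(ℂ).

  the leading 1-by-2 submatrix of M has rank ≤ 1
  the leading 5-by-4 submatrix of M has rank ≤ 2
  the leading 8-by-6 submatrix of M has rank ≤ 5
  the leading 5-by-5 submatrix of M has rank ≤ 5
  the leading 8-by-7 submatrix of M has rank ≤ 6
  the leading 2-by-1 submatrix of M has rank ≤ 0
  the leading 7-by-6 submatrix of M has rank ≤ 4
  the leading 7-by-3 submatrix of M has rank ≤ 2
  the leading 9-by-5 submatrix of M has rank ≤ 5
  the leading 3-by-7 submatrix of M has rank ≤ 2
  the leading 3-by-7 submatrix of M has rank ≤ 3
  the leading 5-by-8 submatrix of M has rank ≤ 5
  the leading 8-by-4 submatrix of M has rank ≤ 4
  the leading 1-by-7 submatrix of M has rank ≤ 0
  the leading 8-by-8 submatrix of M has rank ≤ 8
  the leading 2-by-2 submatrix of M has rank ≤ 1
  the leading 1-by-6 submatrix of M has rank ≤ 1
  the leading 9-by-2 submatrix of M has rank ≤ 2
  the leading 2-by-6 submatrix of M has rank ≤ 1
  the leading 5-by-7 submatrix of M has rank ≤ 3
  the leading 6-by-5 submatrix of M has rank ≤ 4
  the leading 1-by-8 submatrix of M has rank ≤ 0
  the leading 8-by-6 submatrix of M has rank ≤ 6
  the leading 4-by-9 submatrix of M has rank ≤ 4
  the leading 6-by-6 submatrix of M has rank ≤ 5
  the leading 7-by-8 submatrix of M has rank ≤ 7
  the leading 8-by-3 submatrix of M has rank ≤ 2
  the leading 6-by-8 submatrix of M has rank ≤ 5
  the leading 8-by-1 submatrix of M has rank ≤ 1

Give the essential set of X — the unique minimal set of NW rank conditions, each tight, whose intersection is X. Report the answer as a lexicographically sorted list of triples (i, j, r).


Rank table r_w(9×9) implied by the 29 constraints:

  0  0  0  0  0  0  0  0  1
  0  1  1  1  1  1  1  1  2
  1  2  2  2  2  2  2  2  3
  1  2  2  2  3  3  3  3  4
  1  2  2  2  3  3  3  4  5
  1  2  2  3  4  4  4  5  6
  1  2  2  3  4  4  5  6  7
  1  2  2  3  4  5  6  7  8
  1  2  3  4  5  6  7  8  9

so w = (9, 2, 1, 5, 8, 4, 7, 6, 3).

Fulton essential set (6 of the 19 Rothe cells):

[(1, 8, 0), (2, 1, 0), (5, 4, 2), (5, 7, 3), (7, 6, 4), (8, 3, 2)]


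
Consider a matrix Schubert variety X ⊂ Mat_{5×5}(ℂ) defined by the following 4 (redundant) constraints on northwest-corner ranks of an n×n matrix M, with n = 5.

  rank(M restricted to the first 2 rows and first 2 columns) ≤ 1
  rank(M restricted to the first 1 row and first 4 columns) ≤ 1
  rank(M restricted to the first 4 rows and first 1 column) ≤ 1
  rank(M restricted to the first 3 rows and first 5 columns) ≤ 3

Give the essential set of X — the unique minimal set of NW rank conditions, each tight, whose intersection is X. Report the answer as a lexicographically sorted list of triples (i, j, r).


Rank table r_w(5×5) implied by the 4 constraints:

  1, 1, 1, 1, 1
  1, 1, 2, 2, 2
  1, 2, 3, 3, 3
  1, 2, 3, 4, 4
  1, 2, 3, 4, 5

reading off 1-entries of Δ²R: w = (1, 3, 2, 4, 5).

|D(w)|=1, |Ess(w)|=1:

[(2, 2, 1)]


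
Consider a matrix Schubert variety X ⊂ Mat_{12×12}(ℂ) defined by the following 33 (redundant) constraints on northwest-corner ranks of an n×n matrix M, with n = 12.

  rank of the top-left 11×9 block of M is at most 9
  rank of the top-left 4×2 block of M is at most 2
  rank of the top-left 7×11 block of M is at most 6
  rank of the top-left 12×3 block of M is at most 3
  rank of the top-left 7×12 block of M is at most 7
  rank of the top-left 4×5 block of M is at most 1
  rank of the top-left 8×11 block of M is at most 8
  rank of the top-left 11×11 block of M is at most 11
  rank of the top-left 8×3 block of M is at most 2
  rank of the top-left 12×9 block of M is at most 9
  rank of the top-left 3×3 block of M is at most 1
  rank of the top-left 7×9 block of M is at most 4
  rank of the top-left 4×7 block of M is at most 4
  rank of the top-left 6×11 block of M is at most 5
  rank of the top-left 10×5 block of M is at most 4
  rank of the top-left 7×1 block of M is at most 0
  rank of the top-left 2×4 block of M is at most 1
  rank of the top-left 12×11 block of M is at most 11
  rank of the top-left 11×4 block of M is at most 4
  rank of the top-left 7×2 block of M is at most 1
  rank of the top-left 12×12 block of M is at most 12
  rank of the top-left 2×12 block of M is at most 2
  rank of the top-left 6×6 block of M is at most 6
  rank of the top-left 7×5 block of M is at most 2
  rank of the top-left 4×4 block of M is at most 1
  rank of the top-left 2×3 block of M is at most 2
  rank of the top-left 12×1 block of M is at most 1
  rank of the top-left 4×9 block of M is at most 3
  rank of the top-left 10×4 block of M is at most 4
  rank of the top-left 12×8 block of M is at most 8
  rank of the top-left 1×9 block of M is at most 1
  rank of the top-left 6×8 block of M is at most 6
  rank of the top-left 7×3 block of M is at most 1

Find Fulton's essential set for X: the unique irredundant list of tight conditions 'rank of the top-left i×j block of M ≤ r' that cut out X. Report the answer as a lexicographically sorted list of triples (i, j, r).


Computing R[i][j] = min implied NW-rank bound (n=12, 33 conditions):

  row 1: 0 1 1 1 1 1 1 1 1 1 1 1
  row 2: 0 1 1 1 1 2 2 2 2 2 2 2
  row 3: 0 1 1 1 1 2 3 3 3 3 3 3
  row 4: 0 1 1 1 1 2 3 3 3 4 4 4
  row 5: 0 1 1 2 2 3 4 4 4 5 5 5
  row 6: 0 1 1 2 2 3 4 4 4 5 5 6
  row 7: 0 1 1 2 2 3 4 4 4 5 6 7
  row 8: 1 2 2 3 3 4 5 5 5 6 7 8
  row 9: 1 2 3 4 4 5 6 6 6 7 8 9
  row 10: 1 2 3 4 4 5 6 7 7 8 9 10
  row 11: 1 2 3 4 5 6 7 8 8 9 10 11
  row 12: 1 2 3 4 5 6 7 8 9 10 11 12

the unique w with this rank table is (2, 6, 7, 10, 4, 12, 11, 1, 3, 8, 5, 9).

|D(w)|=29, |Ess(w)|=8:

[(4, 5, 1), (4, 9, 3), (6, 11, 5), (7, 1, 0), (7, 3, 1), (7, 5, 2), (7, 9, 4), (10, 5, 4)]


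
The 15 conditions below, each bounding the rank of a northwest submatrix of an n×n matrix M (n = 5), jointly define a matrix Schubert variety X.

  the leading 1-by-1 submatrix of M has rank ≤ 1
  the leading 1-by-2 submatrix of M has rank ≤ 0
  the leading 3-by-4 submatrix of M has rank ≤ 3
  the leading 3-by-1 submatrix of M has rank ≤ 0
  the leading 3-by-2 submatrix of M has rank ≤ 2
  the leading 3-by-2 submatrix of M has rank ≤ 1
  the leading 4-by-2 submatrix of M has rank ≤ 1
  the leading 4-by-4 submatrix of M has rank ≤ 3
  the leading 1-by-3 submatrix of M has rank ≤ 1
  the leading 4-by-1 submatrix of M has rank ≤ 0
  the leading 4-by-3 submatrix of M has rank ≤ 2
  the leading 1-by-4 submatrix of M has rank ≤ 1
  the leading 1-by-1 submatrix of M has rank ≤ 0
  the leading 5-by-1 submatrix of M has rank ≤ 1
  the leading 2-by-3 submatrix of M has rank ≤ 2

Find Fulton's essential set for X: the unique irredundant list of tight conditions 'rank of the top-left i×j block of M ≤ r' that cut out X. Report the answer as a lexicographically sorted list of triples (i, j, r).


Propagating the 15 rank bounds to every northwest block:

  row 1: 0  0  1  1  1
  row 2: 0  1  2  2  2
  row 3: 0  1  2  3  3
  row 4: 0  1  2  3  4
  row 5: 1  2  3  4  5

giving w = (3, 2, 4, 5, 1) via Δ²R.

D(w) has 5 cells with 2 SE-corners; essential set:

[(1, 2, 0), (4, 1, 0)]


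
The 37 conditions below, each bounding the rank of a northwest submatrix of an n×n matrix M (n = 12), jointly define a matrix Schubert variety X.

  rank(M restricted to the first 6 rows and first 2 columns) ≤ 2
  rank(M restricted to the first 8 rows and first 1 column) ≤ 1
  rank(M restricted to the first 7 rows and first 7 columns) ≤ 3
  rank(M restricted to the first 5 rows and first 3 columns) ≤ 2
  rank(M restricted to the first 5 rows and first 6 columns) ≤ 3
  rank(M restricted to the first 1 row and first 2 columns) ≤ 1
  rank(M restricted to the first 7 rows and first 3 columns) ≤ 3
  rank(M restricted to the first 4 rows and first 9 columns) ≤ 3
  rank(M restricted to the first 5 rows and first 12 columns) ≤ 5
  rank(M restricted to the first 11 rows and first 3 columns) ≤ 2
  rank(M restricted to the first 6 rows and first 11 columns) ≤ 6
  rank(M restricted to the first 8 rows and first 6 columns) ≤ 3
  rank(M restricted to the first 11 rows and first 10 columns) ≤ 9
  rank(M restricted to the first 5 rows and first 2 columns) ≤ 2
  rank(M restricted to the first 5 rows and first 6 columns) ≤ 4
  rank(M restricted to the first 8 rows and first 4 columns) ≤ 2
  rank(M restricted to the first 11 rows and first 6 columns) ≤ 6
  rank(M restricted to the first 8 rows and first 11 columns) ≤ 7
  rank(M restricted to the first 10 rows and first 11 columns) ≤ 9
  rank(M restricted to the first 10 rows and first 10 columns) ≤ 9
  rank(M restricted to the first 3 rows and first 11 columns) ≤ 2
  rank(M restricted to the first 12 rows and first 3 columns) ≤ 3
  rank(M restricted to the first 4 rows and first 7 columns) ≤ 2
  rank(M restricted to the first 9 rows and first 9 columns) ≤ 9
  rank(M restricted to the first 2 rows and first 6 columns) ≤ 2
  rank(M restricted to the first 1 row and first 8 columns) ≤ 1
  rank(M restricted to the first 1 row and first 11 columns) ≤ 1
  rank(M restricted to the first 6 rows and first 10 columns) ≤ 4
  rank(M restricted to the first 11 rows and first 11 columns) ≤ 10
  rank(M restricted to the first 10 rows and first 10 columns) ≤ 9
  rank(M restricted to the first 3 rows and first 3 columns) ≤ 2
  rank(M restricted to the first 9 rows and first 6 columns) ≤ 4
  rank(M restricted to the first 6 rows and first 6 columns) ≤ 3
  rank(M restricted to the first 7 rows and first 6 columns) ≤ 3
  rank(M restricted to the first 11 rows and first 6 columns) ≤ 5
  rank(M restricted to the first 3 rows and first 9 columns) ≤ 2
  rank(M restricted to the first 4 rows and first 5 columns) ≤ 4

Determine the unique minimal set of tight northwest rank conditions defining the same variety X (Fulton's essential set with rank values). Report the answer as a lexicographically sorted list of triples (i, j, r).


Rank table r_w(12×12) implied by the 37 constraints:

  i=1: 1 | 1 | 1 | 1 | 1 | 1 | 1 | 1 | 1 | 1 | 1 | 1
  i=2: 1 | 2 | 2 | 2 | 2 | 2 | 2 | 2 | 2 | 2 | 2 | 2
  i=3: 1 | 2 | 2 | 2 | 2 | 2 | 2 | 2 | 2 | 2 | 2 | 3
  i=4: 1 | 2 | 2 | 2 | 2 | 2 | 2 | 3 | 3 | 3 | 3 | 4
  i=5: 1 | 2 | 2 | 2 | 3 | 3 | 3 | 4 | 4 | 4 | 4 | 5
  i=6: 1 | 2 | 2 | 2 | 3 | 3 | 3 | 4 | 4 | 4 | 5 | 6
  i=7: 1 | 2 | 2 | 2 | 3 | 3 | 3 | 4 | 5 | 5 | 6 | 7
  i=8: 1 | 2 | 2 | 2 | 3 | 3 | 4 | 5 | 6 | 6 | 7 | 8
  i=9: 1 | 2 | 2 | 3 | 4 | 4 | 5 | 6 | 7 | 7 | 8 | 9
  i=10: 1 | 2 | 2 | 3 | 4 | 5 | 6 | 7 | 8 | 8 | 9 | 10
  i=11: 1 | 2 | 2 | 3 | 4 | 5 | 6 | 7 | 8 | 9 | 10 | 11
  i=12: 1 | 2 | 3 | 4 | 5 | 6 | 7 | 8 | 9 | 10 | 11 | 12

second differences of R give the permutation w = (1, 2, 12, 8, 5, 11, 9, 7, 4, 6, 10, 3).

Fulton essential set (7 of the 32 Rothe cells):

[(3, 11, 2), (4, 7, 2), (6, 10, 4), (7, 7, 3), (8, 4, 2), (8, 6, 3), (11, 3, 2)]


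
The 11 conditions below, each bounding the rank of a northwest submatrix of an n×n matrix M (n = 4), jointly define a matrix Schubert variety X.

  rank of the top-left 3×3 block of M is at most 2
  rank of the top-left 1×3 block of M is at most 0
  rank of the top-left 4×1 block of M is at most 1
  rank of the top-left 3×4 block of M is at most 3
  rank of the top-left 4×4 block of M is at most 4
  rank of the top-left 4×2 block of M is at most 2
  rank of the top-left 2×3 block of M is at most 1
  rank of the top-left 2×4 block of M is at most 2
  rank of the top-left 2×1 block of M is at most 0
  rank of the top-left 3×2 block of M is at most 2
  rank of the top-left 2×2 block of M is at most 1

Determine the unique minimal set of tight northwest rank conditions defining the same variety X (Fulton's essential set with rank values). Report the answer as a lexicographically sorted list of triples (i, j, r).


Propagating the 11 rank bounds to every northwest block:

  i=1: 0 | 0 | 0 | 1
  i=2: 0 | 1 | 1 | 2
  i=3: 1 | 2 | 2 | 3
  i=4: 1 | 2 | 3 | 4

hence w(1..4) = (4, 2, 1, 3).

2 SE-corners of the 4-cell Rothe diagram give Ess(w):

[(1, 3, 0), (2, 1, 0)]


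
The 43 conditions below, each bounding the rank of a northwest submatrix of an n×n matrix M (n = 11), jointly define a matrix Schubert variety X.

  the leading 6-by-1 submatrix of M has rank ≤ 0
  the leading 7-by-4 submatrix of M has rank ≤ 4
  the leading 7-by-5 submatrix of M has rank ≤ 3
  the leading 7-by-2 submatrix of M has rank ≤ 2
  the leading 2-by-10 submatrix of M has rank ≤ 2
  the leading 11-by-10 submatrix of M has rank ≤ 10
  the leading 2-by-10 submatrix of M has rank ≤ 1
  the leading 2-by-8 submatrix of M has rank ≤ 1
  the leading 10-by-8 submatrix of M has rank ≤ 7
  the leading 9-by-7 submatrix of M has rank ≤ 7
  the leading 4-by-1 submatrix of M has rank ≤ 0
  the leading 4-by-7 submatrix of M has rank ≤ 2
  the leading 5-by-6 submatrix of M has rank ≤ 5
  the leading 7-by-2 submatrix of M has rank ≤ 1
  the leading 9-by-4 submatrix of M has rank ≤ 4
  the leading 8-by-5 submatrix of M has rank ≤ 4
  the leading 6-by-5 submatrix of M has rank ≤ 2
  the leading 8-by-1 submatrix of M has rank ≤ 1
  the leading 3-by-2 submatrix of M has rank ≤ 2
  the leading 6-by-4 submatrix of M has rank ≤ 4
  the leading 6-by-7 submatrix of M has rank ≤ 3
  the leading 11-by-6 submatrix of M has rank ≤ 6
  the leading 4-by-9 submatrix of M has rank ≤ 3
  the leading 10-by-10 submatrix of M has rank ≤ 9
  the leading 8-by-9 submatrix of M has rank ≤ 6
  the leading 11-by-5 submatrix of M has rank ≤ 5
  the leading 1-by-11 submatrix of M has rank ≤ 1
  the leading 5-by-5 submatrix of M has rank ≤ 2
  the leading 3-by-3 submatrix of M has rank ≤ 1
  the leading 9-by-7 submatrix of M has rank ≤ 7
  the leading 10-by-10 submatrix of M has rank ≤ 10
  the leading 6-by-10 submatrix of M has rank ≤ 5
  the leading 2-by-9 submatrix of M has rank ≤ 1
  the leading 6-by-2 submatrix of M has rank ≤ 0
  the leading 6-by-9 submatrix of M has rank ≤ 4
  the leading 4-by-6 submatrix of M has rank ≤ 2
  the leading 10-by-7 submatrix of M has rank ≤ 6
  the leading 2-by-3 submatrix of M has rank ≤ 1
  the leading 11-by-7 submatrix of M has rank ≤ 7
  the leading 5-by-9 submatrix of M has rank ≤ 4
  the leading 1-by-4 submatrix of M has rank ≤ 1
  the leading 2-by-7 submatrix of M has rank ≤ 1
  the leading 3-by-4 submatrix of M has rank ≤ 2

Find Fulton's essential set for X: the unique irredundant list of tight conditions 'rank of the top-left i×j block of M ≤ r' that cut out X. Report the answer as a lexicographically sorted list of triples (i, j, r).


The tightest implied rank at each (i,j), from the 43 conditions:

  i=1: 0 | 0 | 1 | 1 | 1 | 1 | 1 | 1 | 1 | 1 | 1
  i=2: 0 | 0 | 1 | 1 | 1 | 1 | 1 | 1 | 1 | 1 | 2
  i=3: 0 | 0 | 1 | 2 | 2 | 2 | 2 | 2 | 2 | 2 | 3
  i=4: 0 | 0 | 1 | 2 | 2 | 2 | 2 | 3 | 3 | 3 | 4
  i=5: 0 | 0 | 1 | 2 | 2 | 3 | 3 | 4 | 4 | 4 | 5
  i=6: 0 | 0 | 1 | 2 | 2 | 3 | 3 | 4 | 4 | 5 | 6
  i=7: 1 | 1 | 2 | 3 | 3 | 4 | 4 | 5 | 5 | 6 | 7
  i=8: 1 | 2 | 3 | 4 | 4 | 5 | 5 | 6 | 6 | 7 | 8
  i=9: 1 | 2 | 3 | 4 | 5 | 6 | 6 | 7 | 7 | 8 | 9
  i=10: 1 | 2 | 3 | 4 | 5 | 6 | 6 | 7 | 8 | 9 | 10
  i=11: 1 | 2 | 3 | 4 | 5 | 6 | 7 | 8 | 9 | 10 | 11

so w = (3, 11, 4, 8, 6, 10, 1, 2, 5, 9, 7).

Fulton essential set (7 of the 27 Rothe cells):

[(2, 10, 1), (4, 7, 2), (6, 2, 0), (6, 5, 2), (6, 7, 3), (6, 9, 4), (10, 7, 6)]


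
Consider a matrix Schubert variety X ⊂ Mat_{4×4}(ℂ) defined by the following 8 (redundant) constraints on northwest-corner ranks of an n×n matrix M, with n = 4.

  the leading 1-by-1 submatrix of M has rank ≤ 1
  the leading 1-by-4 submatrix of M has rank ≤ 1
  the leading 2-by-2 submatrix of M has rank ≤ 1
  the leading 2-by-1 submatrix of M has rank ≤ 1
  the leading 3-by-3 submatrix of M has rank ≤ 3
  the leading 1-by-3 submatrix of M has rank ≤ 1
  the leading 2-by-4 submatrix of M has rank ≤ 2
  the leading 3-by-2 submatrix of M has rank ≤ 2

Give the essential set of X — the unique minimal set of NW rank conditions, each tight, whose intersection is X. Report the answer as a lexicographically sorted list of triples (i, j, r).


Computing R[i][j] = min implied NW-rank bound (n=4, 8 conditions):

  1 | 1 | 1 | 1
  1 | 1 | 2 | 2
  1 | 2 | 3 | 3
  1 | 2 | 3 | 4

so w = (1, 3, 2, 4).

|D(w)|=1, |Ess(w)|=1:

[(2, 2, 1)]


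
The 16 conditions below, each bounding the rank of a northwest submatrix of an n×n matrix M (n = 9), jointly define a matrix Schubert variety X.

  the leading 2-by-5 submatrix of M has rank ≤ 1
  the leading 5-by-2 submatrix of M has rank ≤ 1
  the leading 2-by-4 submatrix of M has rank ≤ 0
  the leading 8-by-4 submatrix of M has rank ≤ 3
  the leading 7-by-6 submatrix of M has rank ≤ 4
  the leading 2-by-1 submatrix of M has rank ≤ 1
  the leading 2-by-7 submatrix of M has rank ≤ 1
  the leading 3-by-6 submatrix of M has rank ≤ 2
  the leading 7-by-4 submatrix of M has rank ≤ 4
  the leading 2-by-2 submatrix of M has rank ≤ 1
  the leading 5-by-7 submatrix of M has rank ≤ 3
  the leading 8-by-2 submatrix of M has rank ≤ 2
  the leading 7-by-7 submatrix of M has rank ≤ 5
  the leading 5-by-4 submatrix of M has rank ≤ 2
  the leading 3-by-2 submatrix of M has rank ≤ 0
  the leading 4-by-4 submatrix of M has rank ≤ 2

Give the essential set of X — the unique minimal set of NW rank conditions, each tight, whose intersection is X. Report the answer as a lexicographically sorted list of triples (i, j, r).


The tightest implied rank at each (i,j), from the 16 conditions:

  i=1: 0  0  0  0  1  1  1  1  1
  i=2: 0  0  0  0  1  1  1  2  2
  i=3: 0  0  1  1  2  2  2  3  3
  i=4: 1  1  2  2  3  3  3  4  4
  i=5: 1  1  2  2  3  3  3  4  5
  i=6: 1  2  3  3  4  4  4  5  6
  i=7: 1  2  3  3  4  4  5  6  7
  i=8: 1  2  3  3  4  5  6  7  8
  i=9: 1  2  3  4  5  6  7  8  9

reading off 1-entries of Δ²R: w = (5, 8, 3, 1, 9, 2, 7, 6, 4).

8 SE-corners of the 19-cell Rothe diagram give Ess(w):

[(2, 4, 0), (2, 7, 1), (3, 2, 0), (5, 2, 1), (5, 4, 2), (5, 7, 3), (7, 6, 4), (8, 4, 3)]


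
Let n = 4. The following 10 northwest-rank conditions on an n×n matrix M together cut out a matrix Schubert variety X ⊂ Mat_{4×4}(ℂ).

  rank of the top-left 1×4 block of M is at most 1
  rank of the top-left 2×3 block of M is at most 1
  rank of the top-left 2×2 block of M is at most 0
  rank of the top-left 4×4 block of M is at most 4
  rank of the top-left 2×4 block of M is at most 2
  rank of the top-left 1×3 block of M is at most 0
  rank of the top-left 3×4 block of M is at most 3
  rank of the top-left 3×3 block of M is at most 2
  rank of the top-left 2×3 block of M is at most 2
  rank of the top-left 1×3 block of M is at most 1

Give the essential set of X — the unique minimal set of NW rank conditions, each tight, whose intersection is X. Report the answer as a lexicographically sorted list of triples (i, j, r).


Computing R[i][j] = min implied NW-rank bound (n=4, 10 conditions):

  0  0  0  1
  0  0  1  2
  1  1  2  3
  1  2  3  4

second differences of R give the permutation w = (4, 3, 1, 2).

Fulton essential set (2 of the 5 Rothe cells):

[(1, 3, 0), (2, 2, 0)]


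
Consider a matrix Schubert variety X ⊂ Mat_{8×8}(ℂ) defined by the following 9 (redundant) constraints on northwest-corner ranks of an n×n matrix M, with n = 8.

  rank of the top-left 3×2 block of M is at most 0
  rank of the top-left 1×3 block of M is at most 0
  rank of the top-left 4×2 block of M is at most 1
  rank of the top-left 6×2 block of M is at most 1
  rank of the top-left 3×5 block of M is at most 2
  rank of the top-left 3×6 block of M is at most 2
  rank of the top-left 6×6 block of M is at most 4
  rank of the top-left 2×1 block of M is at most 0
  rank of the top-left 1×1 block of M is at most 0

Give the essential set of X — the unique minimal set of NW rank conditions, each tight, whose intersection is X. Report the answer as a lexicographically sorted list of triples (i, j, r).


Recovering R(i,j) via the rank-extension bound from the 9 conditions:

  i=1: 0 0 0 1 1 1 1 1
  i=2: 0 0 1 2 2 2 2 2
  i=3: 0 0 1 2 2 2 3 3
  i=4: 1 1 2 3 3 3 4 4
  i=5: 1 1 2 3 4 4 5 5
  i=6: 1 1 2 3 4 4 5 6
  i=7: 1 2 3 4 5 5 6 7
  i=8: 1 2 3 4 5 6 7 8

second differences of R give the permutation w = (4, 3, 7, 1, 5, 8, 2, 6).

Rothe diagram D(w) (12 cells), 5 SE-corners (essential conditions):

[(1, 3, 0), (3, 2, 0), (3, 6, 2), (6, 2, 1), (6, 6, 4)]


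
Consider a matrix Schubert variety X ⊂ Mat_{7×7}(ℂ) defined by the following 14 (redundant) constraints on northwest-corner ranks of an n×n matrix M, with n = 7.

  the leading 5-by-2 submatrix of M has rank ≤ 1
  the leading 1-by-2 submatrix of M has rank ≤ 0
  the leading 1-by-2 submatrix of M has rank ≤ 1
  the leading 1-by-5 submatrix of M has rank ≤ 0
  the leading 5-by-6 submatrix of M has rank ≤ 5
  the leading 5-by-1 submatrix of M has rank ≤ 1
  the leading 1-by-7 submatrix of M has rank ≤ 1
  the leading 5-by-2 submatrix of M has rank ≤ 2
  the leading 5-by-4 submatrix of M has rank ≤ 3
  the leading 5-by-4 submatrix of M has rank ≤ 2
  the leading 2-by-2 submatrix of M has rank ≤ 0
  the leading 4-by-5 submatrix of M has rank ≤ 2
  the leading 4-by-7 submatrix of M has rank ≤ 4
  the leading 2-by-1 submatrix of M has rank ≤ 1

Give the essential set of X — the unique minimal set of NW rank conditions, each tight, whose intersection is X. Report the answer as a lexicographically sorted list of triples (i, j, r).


The tightest implied rank at each (i,j), from the 14 conditions:

  0, 0, 0, 0, 0, 1, 1
  0, 0, 1, 1, 1, 2, 2
  1, 1, 2, 2, 2, 3, 3
  1, 1, 2, 2, 2, 3, 4
  1, 1, 2, 2, 3, 4, 5
  1, 2, 3, 3, 4, 5, 6
  1, 2, 3, 4, 5, 6, 7

hence w(1..7) = (6, 3, 1, 7, 5, 2, 4).

Rothe diagram D(w) (12 cells), 5 SE-corners (essential conditions):

[(1, 5, 0), (2, 2, 0), (4, 5, 2), (5, 2, 1), (5, 4, 2)]


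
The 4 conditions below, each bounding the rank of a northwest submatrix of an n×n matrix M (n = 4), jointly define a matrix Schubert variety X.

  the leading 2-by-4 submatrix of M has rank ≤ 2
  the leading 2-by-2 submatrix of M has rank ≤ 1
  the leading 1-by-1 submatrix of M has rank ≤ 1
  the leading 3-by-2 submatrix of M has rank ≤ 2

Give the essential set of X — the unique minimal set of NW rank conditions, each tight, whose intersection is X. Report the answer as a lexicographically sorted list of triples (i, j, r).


Reconstructing r_w from the 4 given conditions:

  i=1: 1 1 1 1
  i=2: 1 1 2 2
  i=3: 1 2 3 3
  i=4: 1 2 3 4

giving w = (1, 3, 2, 4) via Δ²R.

1 SE-corner of the 1-cell Rothe diagram gives Ess(w):

[(2, 2, 1)]


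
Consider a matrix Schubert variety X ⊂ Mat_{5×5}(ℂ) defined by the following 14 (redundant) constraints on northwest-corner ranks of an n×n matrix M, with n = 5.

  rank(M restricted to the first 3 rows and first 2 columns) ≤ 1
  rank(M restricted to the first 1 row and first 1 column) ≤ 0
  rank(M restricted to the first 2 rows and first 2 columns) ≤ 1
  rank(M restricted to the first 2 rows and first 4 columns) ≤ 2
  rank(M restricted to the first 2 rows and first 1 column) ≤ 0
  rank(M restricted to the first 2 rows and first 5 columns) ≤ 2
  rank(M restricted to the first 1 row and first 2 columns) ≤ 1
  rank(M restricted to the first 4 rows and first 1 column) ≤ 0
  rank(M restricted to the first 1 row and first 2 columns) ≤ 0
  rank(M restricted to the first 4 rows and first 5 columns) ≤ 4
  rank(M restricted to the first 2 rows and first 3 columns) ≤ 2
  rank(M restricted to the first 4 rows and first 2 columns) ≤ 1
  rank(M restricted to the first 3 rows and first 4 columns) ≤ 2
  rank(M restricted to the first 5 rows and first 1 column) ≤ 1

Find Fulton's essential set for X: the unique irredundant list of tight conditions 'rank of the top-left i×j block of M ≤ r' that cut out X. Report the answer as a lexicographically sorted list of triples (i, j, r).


Reconstructing r_w from the 14 given conditions:

  row 1: 0 | 0 | 1 | 1 | 1
  row 2: 0 | 1 | 2 | 2 | 2
  row 3: 0 | 1 | 2 | 2 | 3
  row 4: 0 | 1 | 2 | 3 | 4
  row 5: 1 | 2 | 3 | 4 | 5

second differences of R give the permutation w = (3, 2, 5, 4, 1).

Rothe diagram D(w) (6 cells), 3 SE-corners (essential conditions):

[(1, 2, 0), (3, 4, 2), (4, 1, 0)]


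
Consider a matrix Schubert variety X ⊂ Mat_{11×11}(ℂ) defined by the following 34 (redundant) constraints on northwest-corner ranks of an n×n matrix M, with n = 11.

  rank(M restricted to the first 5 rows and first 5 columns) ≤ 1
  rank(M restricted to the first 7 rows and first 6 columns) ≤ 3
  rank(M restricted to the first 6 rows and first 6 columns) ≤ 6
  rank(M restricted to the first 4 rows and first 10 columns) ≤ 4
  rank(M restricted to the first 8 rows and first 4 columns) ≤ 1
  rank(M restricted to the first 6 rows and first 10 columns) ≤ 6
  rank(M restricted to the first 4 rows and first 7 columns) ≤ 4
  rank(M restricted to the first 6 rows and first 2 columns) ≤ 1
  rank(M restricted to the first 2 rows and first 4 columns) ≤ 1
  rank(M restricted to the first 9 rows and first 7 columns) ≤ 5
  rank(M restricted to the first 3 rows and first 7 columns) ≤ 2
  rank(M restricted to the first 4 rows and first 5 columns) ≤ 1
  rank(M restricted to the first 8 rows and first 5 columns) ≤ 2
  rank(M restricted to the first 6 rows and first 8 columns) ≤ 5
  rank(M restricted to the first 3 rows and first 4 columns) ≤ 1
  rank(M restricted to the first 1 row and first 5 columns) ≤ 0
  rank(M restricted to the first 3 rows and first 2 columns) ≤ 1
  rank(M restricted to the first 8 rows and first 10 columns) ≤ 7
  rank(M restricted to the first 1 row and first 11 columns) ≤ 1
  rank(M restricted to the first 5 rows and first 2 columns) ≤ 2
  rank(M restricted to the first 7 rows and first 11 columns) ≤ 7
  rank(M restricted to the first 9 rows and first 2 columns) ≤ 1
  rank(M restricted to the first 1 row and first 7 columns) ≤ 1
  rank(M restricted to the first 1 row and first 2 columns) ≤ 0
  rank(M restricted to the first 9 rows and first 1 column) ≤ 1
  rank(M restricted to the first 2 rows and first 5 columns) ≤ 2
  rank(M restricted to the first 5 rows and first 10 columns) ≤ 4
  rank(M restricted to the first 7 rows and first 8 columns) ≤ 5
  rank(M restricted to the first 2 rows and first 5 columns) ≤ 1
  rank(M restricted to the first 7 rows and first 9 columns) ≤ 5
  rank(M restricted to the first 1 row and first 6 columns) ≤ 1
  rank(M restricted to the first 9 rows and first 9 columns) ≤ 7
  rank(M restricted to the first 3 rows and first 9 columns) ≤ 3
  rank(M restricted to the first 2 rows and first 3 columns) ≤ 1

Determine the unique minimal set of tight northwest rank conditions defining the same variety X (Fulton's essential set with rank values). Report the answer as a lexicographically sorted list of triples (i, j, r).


Rank table r_w(11×11) implied by the 34 constraints:

  R[1]: 0 0 0 0 0 1 1 1 1 1 1
  R[2]: 1 1 1 1 1 2 2 2 2 2 2
  R[3]: 1 1 1 1 1 2 2 3 3 3 3
  R[4]: 1 1 1 1 1 2 3 4 4 4 4
  R[5]: 1 1 1 1 1 2 3 4 4 4 5
  R[6]: 1 1 1 1 2 3 4 5 5 5 6
  R[7]: 1 1 1 1 2 3 4 5 5 6 7
  R[8]: 1 1 1 1 2 3 4 5 6 7 8
  R[9]: 1 1 2 2 3 4 5 6 7 8 9
  R[10]: 1 2 3 3 4 5 6 7 8 9 10
  R[11]: 1 2 3 4 5 6 7 8 9 10 11

the unique w with this rank table is (6, 1, 8, 7, 11, 5, 10, 9, 3, 2, 4).

ℓ(w)=31; the 7 essential cells (i,j,r):

[(1, 5, 0), (3, 7, 2), (5, 5, 1), (5, 10, 4), (7, 9, 5), (8, 4, 1), (9, 2, 1)]
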